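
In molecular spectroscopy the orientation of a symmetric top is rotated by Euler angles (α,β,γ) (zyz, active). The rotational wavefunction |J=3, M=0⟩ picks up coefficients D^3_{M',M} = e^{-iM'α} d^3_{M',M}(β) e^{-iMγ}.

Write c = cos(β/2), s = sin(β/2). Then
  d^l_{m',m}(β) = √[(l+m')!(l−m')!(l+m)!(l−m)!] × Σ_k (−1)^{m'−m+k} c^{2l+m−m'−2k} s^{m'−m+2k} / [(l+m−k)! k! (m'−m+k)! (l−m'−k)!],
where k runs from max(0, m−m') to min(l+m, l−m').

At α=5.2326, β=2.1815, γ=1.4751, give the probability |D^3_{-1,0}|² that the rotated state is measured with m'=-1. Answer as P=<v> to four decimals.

P=0.0522

Split into d^3_{-1,0}(β=2.1815) × two z-phases.
With c≡cos(β/2)=0.461820 and s≡sin(β/2)=0.886974, N=[2·24·6·6]^{1/2}=41.569219
k∈{1,2,3} keeps every argument non-negative
  k=1: (−1)^0·41.5692/(12)·0.4618^5·0.8870^1 = +0.064546
  k=2: (−1)^1·41.5692/(4)·0.4618^3·0.8870^3 = -0.714271
  k=3: (−1)^2·41.5692/(12)·0.4618^1·0.8870^5 = +0.878247
d^3_{-1,0}(2.1815) = +0.064546 -0.714271 +0.878247 = +0.228522
|D^3_{-1,0}|² = |d^3_{-1,0}(β)|² = (+0.228522)² = 0.052222 (the z-rotation phases have unit modulus)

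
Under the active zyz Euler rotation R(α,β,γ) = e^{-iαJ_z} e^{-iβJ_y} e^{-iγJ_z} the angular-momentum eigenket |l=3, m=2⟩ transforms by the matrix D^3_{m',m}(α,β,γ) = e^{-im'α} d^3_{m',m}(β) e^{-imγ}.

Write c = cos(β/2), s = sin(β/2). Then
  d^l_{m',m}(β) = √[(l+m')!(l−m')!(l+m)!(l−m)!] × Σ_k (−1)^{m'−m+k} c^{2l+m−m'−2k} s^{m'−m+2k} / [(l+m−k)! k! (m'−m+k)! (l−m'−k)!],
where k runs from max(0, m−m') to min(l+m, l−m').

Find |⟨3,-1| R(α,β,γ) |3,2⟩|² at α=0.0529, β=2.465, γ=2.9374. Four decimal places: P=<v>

First d^3_{-1,2}(β=2.465), then the phase factors e^{-i(-1)α} and e^{-i(2)γ}:
With c≡cos(β/2)=0.331880 and s≡sin(β/2)=0.943321, N=[2·24·120·1]^{1/2}=75.894664
k: max(0,(2)−(-1))=3 … min(3+(2),3−(-1))=4
  k=3: (−1)^0·75.8947/(12)·0.3319^3·0.9433^3 = +0.194068
  k=4: (−1)^1·75.8947/(24)·0.3319^1·0.9433^5 = -0.783935
d^3_{-1,2}(2.465) = +0.194068 -0.783935 = -0.589867
|D^3_{-1,2}|² = |d^3_{-1,2}(β)|² = (-0.589867)² = 0.347943 (the z-rotation phases have unit modulus)

P=0.3479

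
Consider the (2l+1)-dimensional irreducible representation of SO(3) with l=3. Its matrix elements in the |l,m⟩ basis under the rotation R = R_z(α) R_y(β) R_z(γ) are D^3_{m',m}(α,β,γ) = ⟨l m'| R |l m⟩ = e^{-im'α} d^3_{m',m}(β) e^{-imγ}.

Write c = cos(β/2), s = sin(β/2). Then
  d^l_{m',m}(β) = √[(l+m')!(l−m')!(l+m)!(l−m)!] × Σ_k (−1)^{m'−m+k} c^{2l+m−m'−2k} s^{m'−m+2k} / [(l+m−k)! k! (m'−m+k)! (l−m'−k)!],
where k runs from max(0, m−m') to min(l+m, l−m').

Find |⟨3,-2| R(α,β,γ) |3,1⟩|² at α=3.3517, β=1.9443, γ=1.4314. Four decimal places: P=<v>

P=0.0023

First d^3_{-2,1}(β=1.9443), then the phase factors e^{-i(-2)α} and e^{-i(1)γ}:
Half-angle: c=0.563525, s=0.826099. N=√(1·120·24·2)=75.894664
The bounds max(0,m−m')=3 and min(l+m,l−m')=4 give 2 terms
  k=3: (−1)^0·75.8947/(12)·0.5635^3·0.8261^3 = +0.638066
  k=4: (−1)^1·75.8947/(24)·0.5635^1·0.8261^5 = -0.685605
d^3_{-2,1}(1.9443) = +0.638066 -0.685605 = -0.047539
|D^3_{-2,1}|² = |d^3_{-2,1}(β)|² = (-0.047539)² = 0.002260 (the z-rotation phases have unit modulus)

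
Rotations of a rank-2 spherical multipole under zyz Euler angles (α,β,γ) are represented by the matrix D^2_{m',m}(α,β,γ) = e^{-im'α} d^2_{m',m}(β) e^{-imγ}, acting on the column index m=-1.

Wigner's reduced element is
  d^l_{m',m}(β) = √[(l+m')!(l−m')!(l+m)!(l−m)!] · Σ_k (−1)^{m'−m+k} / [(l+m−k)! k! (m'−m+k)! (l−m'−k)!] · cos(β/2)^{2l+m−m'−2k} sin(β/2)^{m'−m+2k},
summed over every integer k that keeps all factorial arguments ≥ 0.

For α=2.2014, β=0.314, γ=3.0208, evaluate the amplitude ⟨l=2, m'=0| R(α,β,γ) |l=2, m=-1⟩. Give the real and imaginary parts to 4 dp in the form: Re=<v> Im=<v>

Re=0.3572 Im=-0.0434

D^2_{0,-1}(2.2014,0.314,3.0208) = e^{-i·0·2.2014}·d^2_{0,-1}(0.314)·e^{-i·-1·3.0208}. Compute d first:
c=cos(0.314/2)=0.987701, s=sin(0.314/2)=0.156356; N=√[2·2·1·6]=4.898979
k∈{0,1} keeps every argument non-negative
  k=0: (−1)^1·4.8990/(2)·0.9877^3·0.1564^1 = -0.369034
  k=1: (−1)^2·4.8990/(2)·0.9877^1·0.1564^3 = +0.009248
d^2_{0,-1}(0.314) = -0.369034 +0.009248 = -0.359786
Attach z-rotation phases: D = e^{-i(0)(2.2014)}·(-0.359786)·e^{-i(-1)(3.0208)} = +0.357164-0.043354i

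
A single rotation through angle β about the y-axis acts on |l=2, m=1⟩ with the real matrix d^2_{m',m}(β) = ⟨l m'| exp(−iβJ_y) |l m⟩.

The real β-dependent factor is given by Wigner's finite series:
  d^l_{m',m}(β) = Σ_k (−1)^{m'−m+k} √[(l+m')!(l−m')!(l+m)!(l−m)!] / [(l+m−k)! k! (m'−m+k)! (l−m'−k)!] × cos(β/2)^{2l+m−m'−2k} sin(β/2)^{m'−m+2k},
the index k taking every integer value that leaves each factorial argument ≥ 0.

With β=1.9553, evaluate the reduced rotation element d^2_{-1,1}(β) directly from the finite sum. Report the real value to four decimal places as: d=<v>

d^2_{-1,1}(β=1.9553) via Wigner's sum:
With c≡cos(β/2)=0.558973 and s≡sin(β/2)=0.829186, N=[1·6·6·1]^{1/2}=6.000000
Admissible k: 2..3 (factorial args all ≥0)
  k=2: (−1)^0·6.0000/(2)·0.5590^2·0.8292^2 = +0.644476
  k=3: (−1)^1·6.0000/(6)·0.5590^0·0.8292^4 = -0.472724
d^2_{-1,1}(1.9553) = +0.644476 -0.472724 = +0.171751

d=0.1718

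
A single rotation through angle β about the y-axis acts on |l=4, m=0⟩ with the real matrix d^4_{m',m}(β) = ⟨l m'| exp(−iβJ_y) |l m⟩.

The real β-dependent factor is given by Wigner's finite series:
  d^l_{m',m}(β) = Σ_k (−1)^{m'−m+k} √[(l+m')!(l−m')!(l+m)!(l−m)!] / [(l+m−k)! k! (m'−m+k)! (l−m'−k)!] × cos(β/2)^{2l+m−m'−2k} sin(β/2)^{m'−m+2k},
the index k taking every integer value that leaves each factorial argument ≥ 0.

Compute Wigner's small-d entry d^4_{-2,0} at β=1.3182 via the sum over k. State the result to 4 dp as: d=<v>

d=-0.2086

d^4_{-2,0}(β=1.3182) via Wigner's sum:
With c≡cos(β/2)=0.790544 and s≡sin(β/2)=0.612406, N=[2·720·24·24]^{1/2}=910.735966
Admissible k: 2..4 (factorial args all ≥0)
  k=2: (−1)^0·910.7360/(96)·0.7905^6·0.6124^2 = +0.868470
  k=3: (−1)^1·910.7360/(36)·0.7905^4·0.6124^4 = -1.389793
  k=4: (−1)^2·910.7360/(96)·0.7905^2·0.6124^6 = +0.312758
d^4_{-2,0}(1.3182) = +0.868470 -1.389793 +0.312758 = -0.208565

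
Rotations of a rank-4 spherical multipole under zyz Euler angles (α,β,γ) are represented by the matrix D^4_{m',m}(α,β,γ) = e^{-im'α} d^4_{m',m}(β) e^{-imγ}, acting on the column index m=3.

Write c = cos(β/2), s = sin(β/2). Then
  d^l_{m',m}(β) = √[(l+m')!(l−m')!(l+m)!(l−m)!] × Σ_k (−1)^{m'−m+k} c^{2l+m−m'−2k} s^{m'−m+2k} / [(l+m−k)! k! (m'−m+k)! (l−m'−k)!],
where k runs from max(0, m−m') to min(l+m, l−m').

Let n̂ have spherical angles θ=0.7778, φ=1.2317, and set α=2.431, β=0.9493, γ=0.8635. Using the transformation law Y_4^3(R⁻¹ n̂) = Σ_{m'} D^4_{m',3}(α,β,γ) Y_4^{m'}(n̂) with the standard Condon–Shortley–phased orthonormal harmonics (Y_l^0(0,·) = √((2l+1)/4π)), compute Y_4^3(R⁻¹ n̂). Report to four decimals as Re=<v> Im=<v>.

Re=0.3480 Im=0.1365

Need the full column D^4_{m',3} for m'=−4..4 at α=2.431, β=0.9493, γ=0.8635.
cos(β/2)=0.889453, sin(β/2)=0.457027
d^4_{-4,3}: single k=7 term ⇒ +0.010478;  D = +0.006913+0.007874i
d^4_{-3,3}: k∈[6..7] ⇒ +0.050466 -0.001903 = +0.048562;  D = -0.000480-0.048560i
d^4_{-2,3}: k∈[5..6] ⇒ +0.157494 -0.013861 = +0.143633;  D = -0.092608+0.109792i
d^4_{-1,3}: k∈[4..5] ⇒ +0.361226 -0.057223 = +0.304003;  D = +0.300144-0.048283i
d^4_{0,3}: k∈[3..4] ⇒ +0.628788 -0.166013 = +0.462775;  D = -0.394263-0.242318i
d^4_{1,3}: k∈[2..3] ⇒ +0.820902 -0.361226 = +0.459677;  D = +0.139839+0.437890i
d^4_{2,3}: k∈[1..2] ⇒ +0.753123 -0.596521 = +0.156602;  D = +0.061198-0.144150i
d^4_{3,3}: k∈[0..1] ⇒ +0.391727 -0.723968 = -0.332241;  D = +0.297894-0.147117i
d^4_{4,3}: single k=0 term ⇒ -0.569308;  D = -0.551345-0.141881i
Y_4^{m'}(θ=0.7778,φ=1.2317) and Σ D·Y over m':
  (+0.0069+0.0079i)·(+0.0228+0.1048i)  (-0.0005-0.0486i)·(-0.2621+0.1620i)  (-0.0926+0.1098i)·(-0.3275-0.2639i)  (+0.3001-0.0483i)·(+0.0435-0.1234i)  (-0.3943-0.2423i)·(-0.3396+0.0000i)  (+0.1398+0.4379i)·(-0.0435-0.1234i)  (+0.0612-0.1441i)·(-0.3275+0.2639i)  (+0.2979-0.1471i)·(+0.2621+0.1620i)  (-0.5513-0.1419i)·(+0.0228-0.1048i)
Y_4^3(R⁻¹ n̂) = +0.347994+0.136479i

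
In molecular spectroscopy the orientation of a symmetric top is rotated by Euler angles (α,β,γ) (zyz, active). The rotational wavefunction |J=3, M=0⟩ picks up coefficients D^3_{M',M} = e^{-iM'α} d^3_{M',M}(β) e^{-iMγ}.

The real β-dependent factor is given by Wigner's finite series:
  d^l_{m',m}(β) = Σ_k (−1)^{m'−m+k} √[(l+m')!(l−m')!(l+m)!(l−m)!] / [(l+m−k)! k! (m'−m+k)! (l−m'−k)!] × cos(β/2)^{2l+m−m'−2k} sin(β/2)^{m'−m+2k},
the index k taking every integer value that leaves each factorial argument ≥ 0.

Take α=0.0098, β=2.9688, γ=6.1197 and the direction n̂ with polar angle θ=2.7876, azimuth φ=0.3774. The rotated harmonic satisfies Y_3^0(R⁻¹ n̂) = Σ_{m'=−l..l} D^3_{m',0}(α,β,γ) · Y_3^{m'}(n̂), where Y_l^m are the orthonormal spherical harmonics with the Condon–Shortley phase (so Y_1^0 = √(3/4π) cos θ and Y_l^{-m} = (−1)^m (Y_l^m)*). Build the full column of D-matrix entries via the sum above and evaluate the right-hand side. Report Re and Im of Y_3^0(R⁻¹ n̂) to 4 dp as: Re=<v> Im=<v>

Re=0.6575 Im=0.0000

Need the full column D^3_{m',0} for m'=−3..3 at α=0.0098, β=2.9688, γ=6.1197.
cos(β/2)=0.086289, sin(β/2)=0.996270
d^3_{-3,0}: single k=3 term ⇒ +0.002841;  D = +0.002840+0.000084i
d^3_{-2,0}: k∈[2..3] ⇒ +0.000301 -0.040177 = -0.039876;  D = -0.039868-0.000782i
d^3_{-1,0}: k∈[1..3] ⇒ +0.000017 -0.006602 +0.293380 = +0.286794;  D = +0.286781+0.002811i
d^3_{0,0}: k∈[0..3] ⇒ +0.000000 -0.000495 +0.066018 -0.977829 = -0.912306;  D = -0.912306+0.000000i
d^3_{1,0}: k∈[0..2] ⇒ -0.000017 +0.006602 -0.293380 = -0.286794;  D = -0.286781+0.002811i
d^3_{2,0}: k∈[0..1] ⇒ +0.000301 -0.040177 = -0.039876;  D = -0.039868+0.000782i
d^3_{3,0}: single k=0 term ⇒ -0.002841;  D = -0.002840+0.000084i
Y_3^{m'}(θ=2.7876,φ=0.3774) and Σ D·Y over m':
  (+0.0028+0.0001i)·(+0.0074-0.0157i)  (-0.0399-0.0008i)·(-0.0839+0.0789i)  (+0.2868+0.0028i)·(+0.3540-0.1403i)  (-0.9123+0.0000i)·(-0.4898+0.0000i)  (-0.2868+0.0028i)·(-0.3540-0.1403i)  (-0.0399+0.0008i)·(-0.0839-0.0789i)  (-0.0028+0.0001i)·(-0.0074-0.0157i)
Y_3^0(R⁻¹ n̂) = +0.657510-0.000000i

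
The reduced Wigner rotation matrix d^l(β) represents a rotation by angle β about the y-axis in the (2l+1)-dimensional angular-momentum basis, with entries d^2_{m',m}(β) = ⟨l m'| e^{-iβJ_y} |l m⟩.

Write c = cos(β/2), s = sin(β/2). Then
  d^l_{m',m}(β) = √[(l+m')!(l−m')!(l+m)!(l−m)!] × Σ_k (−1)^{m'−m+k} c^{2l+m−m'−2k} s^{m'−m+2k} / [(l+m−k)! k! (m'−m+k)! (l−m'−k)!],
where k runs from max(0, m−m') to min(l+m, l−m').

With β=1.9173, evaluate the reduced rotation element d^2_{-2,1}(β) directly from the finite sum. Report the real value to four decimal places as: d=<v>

d^2_{-2,1}(β=1.9173) via Wigner's sum:
c=cos(1.9173/2)=0.574625, s=sin(1.9173/2)=0.818417; N=√[1·24·6·1]=12.000000
Admissible k: 3..3 (factorial args all ≥0)
  k=3: (−1)^0·12.0000/(6)·0.5746^1·0.8184^3 = +0.629996
d^2_{-2,1}(1.9173) = +0.629996

d=0.6300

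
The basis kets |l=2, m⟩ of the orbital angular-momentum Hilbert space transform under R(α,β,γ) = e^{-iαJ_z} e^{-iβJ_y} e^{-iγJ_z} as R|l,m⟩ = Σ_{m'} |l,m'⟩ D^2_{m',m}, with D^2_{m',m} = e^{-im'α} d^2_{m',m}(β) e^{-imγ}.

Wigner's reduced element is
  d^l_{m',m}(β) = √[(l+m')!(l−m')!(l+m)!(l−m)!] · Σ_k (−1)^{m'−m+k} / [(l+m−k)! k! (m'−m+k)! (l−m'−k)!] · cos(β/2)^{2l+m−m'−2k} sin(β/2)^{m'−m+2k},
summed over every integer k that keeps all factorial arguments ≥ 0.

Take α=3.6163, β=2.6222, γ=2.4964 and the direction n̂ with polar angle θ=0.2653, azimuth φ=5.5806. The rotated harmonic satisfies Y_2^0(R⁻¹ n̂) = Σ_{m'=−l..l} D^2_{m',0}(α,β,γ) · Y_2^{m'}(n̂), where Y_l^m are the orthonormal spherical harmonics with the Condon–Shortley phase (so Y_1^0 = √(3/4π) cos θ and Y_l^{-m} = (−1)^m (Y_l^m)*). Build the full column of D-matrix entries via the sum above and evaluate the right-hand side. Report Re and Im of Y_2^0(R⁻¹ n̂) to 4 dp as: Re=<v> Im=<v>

Re=0.4301 Im=0.0000

Need the full column D^2_{m',0} for m'=−2..2 at α=3.6163, β=2.6222, γ=2.4964.
cos(β/2)=0.256787, sin(β/2)=0.966468
d^2_{-2,0}: single k=2 term ⇒ +0.150868;  D = +0.087829+0.122667i
d^2_{-1,0}: k∈[1..2] ⇒ +0.040085 -0.567821 = -0.527736;  D = +0.469382+0.241216i
d^2_{0,0}: k∈[0..2] ⇒ +0.004348 -0.246366 +0.872469 = +0.630451;  D = +0.630451+0.000000i
d^2_{1,0}: k∈[0..1] ⇒ -0.040085 +0.567821 = +0.527736;  D = -0.469382+0.241216i
d^2_{2,0}: single k=0 term ⇒ +0.150868;  D = +0.087829-0.122667i
Y_2^{m'}(θ=0.2653,φ=5.5806) and Σ D·Y over m':
  (+0.0878+0.1227i)·(+0.0044+0.0262i)  (+0.4694+0.2412i)·(+0.1492+0.1263i)  (+0.6305+0.0000i)·(+0.5657+0.0000i)  (-0.4694+0.2412i)·(-0.1492+0.1263i)  (+0.0878-0.1227i)·(+0.0044-0.0262i)
Y_2^0(R⁻¹ n̂) = +0.430119-0.000000i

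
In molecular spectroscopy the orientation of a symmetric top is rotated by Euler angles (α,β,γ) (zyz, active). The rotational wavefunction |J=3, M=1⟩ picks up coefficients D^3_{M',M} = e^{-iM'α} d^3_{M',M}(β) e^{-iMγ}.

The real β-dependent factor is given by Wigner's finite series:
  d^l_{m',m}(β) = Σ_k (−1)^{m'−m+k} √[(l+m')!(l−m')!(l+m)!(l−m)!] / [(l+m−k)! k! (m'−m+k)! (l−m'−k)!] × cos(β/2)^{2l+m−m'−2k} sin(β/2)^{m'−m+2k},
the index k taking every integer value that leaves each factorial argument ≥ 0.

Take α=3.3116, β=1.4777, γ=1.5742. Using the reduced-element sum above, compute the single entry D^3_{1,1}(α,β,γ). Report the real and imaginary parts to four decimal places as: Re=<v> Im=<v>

Split into d^3_{1,1}(β=1.4777) × two z-phases.
c=cos(1.4777/2)=0.739244, s=sin(1.4777/2)=0.673438; N=√[24·2·24·2]=48.000000
k∈{0,1,2} keeps every argument non-negative
  k=0: (−1)^0·48.0000/(48)·0.7392^6·0.6734^0 = +0.163202
  k=1: (−1)^1·48.0000/(6)·0.7392^4·0.6734^2 = -1.083517
  k=2: (−1)^2·48.0000/(8)·0.7392^2·0.6734^4 = +0.674400
d^3_{1,1}(1.4777) = +0.163202 -1.083517 +0.674400 = -0.245915
Phases: e^{-i·(1)·3.3116}=-0.985584+0.169190i, e^{-i·(1)·1.5742}=-0.003404-0.999994i ⇒ D=-0.042431-0.242227i

Re=-0.0424 Im=-0.2422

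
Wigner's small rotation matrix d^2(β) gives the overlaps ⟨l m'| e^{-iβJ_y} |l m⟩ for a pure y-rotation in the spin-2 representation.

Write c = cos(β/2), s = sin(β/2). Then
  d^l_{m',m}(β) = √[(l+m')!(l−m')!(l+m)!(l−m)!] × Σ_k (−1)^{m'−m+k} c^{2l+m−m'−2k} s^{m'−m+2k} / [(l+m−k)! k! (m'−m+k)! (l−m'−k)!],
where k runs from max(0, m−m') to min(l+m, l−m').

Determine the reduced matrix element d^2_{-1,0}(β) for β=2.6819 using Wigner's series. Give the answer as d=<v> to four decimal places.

d=-0.4870

d^2_{-1,0}(β=2.6819) via Wigner's sum:
c=cos(2.6819/2)=0.227828, s=sin(2.6819/2)=0.973701; N=√[1·6·2·2]=4.898979
Admissible k: 1..2 (factorial args all ≥0)
  k=1: (−1)^0·4.8990/(2)·0.2278^3·0.9737^1 = +0.028205
  k=2: (−1)^1·4.8990/(2)·0.2278^1·0.9737^3 = -0.515181
d^2_{-1,0}(2.6819) = +0.028205 -0.515181 = -0.486976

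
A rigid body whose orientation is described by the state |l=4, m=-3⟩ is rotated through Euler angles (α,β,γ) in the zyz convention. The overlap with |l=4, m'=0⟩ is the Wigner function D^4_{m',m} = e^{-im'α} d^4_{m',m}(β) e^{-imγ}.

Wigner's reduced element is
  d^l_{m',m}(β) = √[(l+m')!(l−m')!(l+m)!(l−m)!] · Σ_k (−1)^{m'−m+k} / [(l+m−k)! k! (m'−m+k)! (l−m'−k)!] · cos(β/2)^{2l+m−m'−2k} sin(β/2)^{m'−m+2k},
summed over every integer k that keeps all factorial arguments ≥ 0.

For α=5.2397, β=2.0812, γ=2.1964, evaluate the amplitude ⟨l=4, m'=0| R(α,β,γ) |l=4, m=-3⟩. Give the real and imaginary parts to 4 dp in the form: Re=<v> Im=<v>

D^4_{0,-3}(5.2397,2.0812,2.1964) = e^{-i·0·5.2397}·d^4_{0,-3}(2.0812)·e^{-i·-3·2.1964}. Compute d first:
With c≡cos(β/2)=0.505703 and s≡sin(β/2)=0.862708, N=[24·24·1·5040]^{1/2}=1703.830978
The bounds max(0,m−m')=0 and min(l+m,l−m')=1 give 2 terms
  k=0: (−1)^3·1703.8310/(144)·0.5057^5·0.8627^3 = -0.251265
  k=1: (−1)^4·1703.8310/(144)·0.5057^3·0.8627^5 = +0.731254
d^4_{0,-3}(2.0812) = -0.251265 +0.731254 = +0.479990
Phases: e^{-i·(0)·5.2397}=+1.000000+0.000000i, e^{-i·(-3)·2.1964}=+0.953542+0.301261i ⇒ D=+0.457690+0.144602i

Re=0.4577 Im=0.1446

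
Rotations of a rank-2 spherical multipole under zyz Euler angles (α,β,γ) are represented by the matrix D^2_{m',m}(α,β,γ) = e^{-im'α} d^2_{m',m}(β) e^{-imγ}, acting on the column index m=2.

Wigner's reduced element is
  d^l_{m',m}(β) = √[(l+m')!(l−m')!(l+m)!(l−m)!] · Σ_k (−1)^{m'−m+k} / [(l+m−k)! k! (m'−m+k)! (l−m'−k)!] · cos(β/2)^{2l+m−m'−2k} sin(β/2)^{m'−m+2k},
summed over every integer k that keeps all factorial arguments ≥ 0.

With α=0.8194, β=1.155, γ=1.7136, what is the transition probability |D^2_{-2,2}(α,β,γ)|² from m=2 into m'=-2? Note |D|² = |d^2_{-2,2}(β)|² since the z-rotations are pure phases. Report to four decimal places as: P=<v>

P=0.0079

First d^2_{-2,2}(β=1.155), then the phase factors e^{-i(-2)α} and e^{-i(2)γ}:
With c≡cos(β/2)=0.837830 and s≡sin(β/2)=0.545931, N=[1·24·24·1]^{1/2}=24.000000
k: max(0,(2)−(-2))=4 … min(2+(2),2−(-2))=4
  k=4: (−1)^0·24.0000/(24)·0.8378^0·0.5459^4 = +0.088828
d^2_{-2,2}(1.155) = +0.088828
|D^2_{-2,2}|² = |d^2_{-2,2}(β)|² = (+0.088828)² = 0.007890 (the z-rotation phases have unit modulus)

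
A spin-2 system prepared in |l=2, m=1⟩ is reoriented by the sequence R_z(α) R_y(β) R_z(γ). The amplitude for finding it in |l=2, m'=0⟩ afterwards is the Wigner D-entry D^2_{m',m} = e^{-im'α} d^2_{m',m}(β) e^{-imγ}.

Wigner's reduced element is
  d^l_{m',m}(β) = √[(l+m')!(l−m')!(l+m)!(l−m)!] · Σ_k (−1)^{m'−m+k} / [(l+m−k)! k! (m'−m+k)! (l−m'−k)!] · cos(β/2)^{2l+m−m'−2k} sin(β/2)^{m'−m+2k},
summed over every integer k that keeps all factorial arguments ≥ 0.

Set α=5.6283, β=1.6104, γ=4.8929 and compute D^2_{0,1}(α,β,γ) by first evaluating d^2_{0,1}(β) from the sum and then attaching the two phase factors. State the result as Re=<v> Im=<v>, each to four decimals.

Re=-0.0087 Im=-0.0477

D^2_{0,1}(5.6283,1.6104,4.8929) = e^{-i·0·5.6283}·d^2_{0,1}(1.6104)·e^{-i·1·4.8929}. Compute d first:
Half-angle: c=0.692967, s=0.720969. N=√(2·2·6·1)=4.898979
The bounds max(0,m−m')=1 and min(l+m,l−m')=2 give 2 terms
  k=1: (−1)^0·4.8990/(2)·0.6930^3·0.7210^1 = +0.587665
  k=2: (−1)^1·4.8990/(2)·0.6930^1·0.7210^3 = -0.636119
d^2_{0,1}(1.6104) = +0.587665 -0.636119 = -0.048454
Phases: e^{-i·(0)·5.6283}=+1.000000+0.000000i, e^{-i·(1)·4.8929}=+0.179532+0.983752i ⇒ D=-0.008699-0.047666i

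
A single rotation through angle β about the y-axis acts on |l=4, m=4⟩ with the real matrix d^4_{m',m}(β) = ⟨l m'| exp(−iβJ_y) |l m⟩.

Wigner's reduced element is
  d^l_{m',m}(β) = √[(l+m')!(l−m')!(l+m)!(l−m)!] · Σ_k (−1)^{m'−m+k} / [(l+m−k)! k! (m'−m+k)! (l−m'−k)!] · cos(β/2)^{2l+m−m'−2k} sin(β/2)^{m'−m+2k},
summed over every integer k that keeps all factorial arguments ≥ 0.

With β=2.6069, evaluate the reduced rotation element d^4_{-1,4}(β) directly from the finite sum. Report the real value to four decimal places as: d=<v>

d^4_{-1,4}(β=2.6069) via Wigner's sum:
With c≡cos(β/2)=0.264173 and s≡sin(β/2)=0.964475, N=[6·120·40320·1]^{1/2}=5387.986637
Admissible k: 5..5 (factorial args all ≥0)
  k=5: (−1)^0·5387.9866/(720)·0.2642^3·0.9645^5 = +0.115137
d^4_{-1,4}(2.6069) = +0.115137

d=0.1151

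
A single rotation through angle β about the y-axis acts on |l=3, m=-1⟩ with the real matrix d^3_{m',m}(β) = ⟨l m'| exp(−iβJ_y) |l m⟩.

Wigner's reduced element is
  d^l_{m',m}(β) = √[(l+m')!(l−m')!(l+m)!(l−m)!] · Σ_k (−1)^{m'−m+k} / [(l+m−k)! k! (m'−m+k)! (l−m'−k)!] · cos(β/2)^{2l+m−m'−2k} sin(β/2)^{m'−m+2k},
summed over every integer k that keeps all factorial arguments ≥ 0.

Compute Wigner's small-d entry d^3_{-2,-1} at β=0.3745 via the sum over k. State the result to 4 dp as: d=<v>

d^3_{-2,-1}(β=0.3745) via Wigner's sum:
c=cos(0.3745/2)=0.982520, s=sin(0.3745/2)=0.186158; N=√[1·120·2·24]=75.894664
k∈{1,2} keeps every argument non-negative
  k=1: (−1)^0·75.8947/(24)·0.9825^5·0.1862^1 = +0.538999
  k=2: (−1)^1·75.8947/(12)·0.9825^3·0.1862^3 = -0.038699
d^3_{-2,-1}(0.3745) = +0.538999 -0.038699 = +0.500300

d=0.5003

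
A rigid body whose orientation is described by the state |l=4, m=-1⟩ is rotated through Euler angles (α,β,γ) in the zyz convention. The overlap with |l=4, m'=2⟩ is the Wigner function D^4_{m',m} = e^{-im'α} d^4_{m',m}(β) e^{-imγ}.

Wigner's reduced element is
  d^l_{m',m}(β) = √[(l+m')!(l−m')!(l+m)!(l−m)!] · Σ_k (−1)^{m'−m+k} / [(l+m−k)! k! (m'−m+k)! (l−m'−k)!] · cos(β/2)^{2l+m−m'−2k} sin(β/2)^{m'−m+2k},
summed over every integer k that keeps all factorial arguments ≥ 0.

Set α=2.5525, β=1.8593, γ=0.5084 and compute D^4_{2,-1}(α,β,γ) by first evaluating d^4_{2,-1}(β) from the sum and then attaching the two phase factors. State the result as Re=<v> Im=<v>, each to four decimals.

Split into d^4_{2,-1}(β=1.8593) × two z-phases.
Half-angle: c=0.598115, s=0.801411. N=√(720·2·6·120)=1018.233765
The bounds max(0,m−m')=0 and min(l+m,l−m')=2 give 3 terms
  k=0: (−1)^3·1018.2338/(72)·0.5981^5·0.8014^3 = -0.557188
  k=1: (−1)^4·1018.2338/(48)·0.5981^3·0.8014^5 = +1.500496
  k=2: (−1)^5·1018.2338/(240)·0.5981^1·0.8014^7 = -0.538774
d^4_{2,-1}(1.8593) = -0.557188 +1.500496 -0.538774 = +0.404534
D = (+0.382602+0.923913i)·(+0.404534)·(+0.873524+0.486780i) = -0.046736+0.401825i

Re=-0.0467 Im=0.4018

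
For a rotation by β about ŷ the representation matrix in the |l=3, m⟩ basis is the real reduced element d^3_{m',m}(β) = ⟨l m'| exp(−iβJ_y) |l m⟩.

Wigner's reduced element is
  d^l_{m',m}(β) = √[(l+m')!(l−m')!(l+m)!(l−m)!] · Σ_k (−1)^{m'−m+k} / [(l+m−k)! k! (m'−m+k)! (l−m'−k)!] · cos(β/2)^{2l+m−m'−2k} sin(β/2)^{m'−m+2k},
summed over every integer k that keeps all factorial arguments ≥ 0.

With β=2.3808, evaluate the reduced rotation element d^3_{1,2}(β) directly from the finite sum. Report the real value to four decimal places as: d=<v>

d^3_{1,2}(β=2.3808) via Wigner's sum:
c=cos(2.3808/2)=0.371288, s=sin(2.3808/2)=0.928518; N=√[24·2·120·1]=75.894664
Admissible k: 1..2 (factorial args all ≥0)
  k=1: (−1)^0·75.8947/(24)·0.3713^5·0.9285^1 = +0.020718
  k=2: (−1)^1·75.8947/(12)·0.3713^3·0.9285^3 = -0.259140
d^3_{1,2}(2.3808) = +0.020718 -0.259140 = -0.238422

d=-0.2384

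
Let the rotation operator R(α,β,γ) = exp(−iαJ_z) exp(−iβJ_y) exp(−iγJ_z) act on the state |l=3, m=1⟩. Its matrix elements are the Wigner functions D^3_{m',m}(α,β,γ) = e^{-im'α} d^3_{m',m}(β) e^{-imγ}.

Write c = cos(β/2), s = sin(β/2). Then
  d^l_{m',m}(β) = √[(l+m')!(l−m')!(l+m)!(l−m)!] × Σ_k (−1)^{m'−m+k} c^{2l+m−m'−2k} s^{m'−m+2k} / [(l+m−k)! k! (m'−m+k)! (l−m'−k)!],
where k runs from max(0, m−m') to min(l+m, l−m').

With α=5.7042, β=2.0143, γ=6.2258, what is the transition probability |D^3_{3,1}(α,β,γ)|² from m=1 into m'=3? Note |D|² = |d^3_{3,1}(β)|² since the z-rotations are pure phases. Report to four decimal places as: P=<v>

First d^3_{3,1}(β=2.0143), then the phase factors e^{-i(3)α} and e^{-i(1)γ}:
c=cos(2.0143/2)=0.534272, s=sin(2.0143/2)=0.845313; N=√[720·1·24·2]=185.903201
Admissible k: 0..0 (factorial args all ≥0)
  k=0: (−1)^2·185.9032/(48)·0.5343^4·0.8453^2 = +0.225491
d^3_{3,1}(2.0143) = +0.225491
|D^3_{3,1}|² = |d^3_{3,1}(β)|² = (+0.225491)² = 0.050846 (the z-rotation phases have unit modulus)

P=0.0508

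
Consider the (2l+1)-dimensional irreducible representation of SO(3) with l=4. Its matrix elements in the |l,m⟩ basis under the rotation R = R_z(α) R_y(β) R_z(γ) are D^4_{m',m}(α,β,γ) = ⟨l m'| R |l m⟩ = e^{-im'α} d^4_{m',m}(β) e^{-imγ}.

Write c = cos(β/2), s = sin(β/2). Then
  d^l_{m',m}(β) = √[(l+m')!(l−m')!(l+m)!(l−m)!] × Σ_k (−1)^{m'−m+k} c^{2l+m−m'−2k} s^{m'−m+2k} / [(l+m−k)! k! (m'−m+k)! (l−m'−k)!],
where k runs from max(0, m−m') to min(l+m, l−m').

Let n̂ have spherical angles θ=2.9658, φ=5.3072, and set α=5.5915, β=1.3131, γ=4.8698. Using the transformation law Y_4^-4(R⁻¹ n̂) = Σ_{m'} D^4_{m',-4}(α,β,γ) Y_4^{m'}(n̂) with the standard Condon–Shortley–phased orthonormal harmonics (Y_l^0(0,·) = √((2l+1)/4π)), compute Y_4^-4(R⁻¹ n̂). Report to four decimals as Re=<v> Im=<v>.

Need the full column D^4_{m',-4} for m'=−4..4 at α=5.5915, β=1.3131, γ=4.8698.
cos(β/2)=0.792103, sin(β/2)=0.610388
d^4_{-4,-4}: single k=0 term ⇒ +0.154972;  D = -0.083144-0.130779i
d^4_{-3,-4}: single k=0 term ⇒ -0.337770;  D = -0.042240+0.335119i
d^4_{-2,-4}: single k=0 term ⇒ +0.486945;  D = +0.355053-0.333246i
d^4_{-1,-4}: single k=0 term ⇒ -0.530663;  D = -0.529642+0.032902i
d^4_{0,-4}: single k=0 term ⇒ +0.457192;  D = +0.369519+0.269221i
d^4_{1,-4}: single k=0 term ⇒ -0.315114;  D = -0.077798-0.305359i
d^4_{2,-4}: single k=0 term ⇒ +0.171703;  D = -0.073479+0.155186i
d^4_{3,-4}: single k=0 term ⇒ -0.070724;  D = +0.064081-0.029925i
d^4_{4,-4}: single k=0 term ⇒ +0.019268;  D = -0.018646-0.004857i
Y_4^{m'}(θ=2.9658,φ=5.3072) and Σ D·Y over m':
  (-0.0831-0.1308i)·(-0.0003-0.0003i)  (-0.0422+0.3351i)·(+0.0064-0.0014i)  (+0.3551-0.3332i)·(-0.0220+0.0550i)  (-0.5296+0.0329i)·(-0.1728-0.2554i)  (+0.3695+0.2692i)·(+0.7203+0.0000i)  (-0.0778-0.3054i)·(+0.1728-0.2554i)  (-0.0735+0.1552i)·(-0.0220-0.0550i)  (+0.0641-0.0299i)·(-0.0064-0.0014i)  (-0.0186-0.0049i)·(-0.0003+0.0003i)
Y_4^-4(R⁻¹ n̂) = +0.295039+0.320484i

Re=0.2950 Im=0.3205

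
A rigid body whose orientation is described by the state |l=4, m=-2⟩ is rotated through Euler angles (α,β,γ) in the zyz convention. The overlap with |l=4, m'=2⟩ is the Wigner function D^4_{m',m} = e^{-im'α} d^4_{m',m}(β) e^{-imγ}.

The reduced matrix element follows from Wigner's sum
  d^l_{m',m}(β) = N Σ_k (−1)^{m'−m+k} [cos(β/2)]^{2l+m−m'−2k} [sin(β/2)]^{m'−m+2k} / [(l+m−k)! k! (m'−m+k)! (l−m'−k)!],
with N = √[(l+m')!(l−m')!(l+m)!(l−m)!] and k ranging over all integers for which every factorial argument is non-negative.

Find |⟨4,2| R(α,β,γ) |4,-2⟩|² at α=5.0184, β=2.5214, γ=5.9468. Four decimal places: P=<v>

P=0.0025

Split into d^4_{2,-2}(β=2.5214) × two z-phases.
Half-angle: c=0.305150, s=0.952304. N=√(720·2·2·720)=1440.000000
k: max(0,(-2)−(2))=0 … min(4+(-2),4−(2))=2
  k=0: (−1)^4·1440.0000/(96)·0.3052^4·0.9523^4 = +0.106967
  k=1: (−1)^5·1440.0000/(120)·0.3052^2·0.9523^6 = -0.833419
  k=2: (−1)^6·1440.0000/(1440)·0.3052^0·0.9523^8 = +0.676403
d^4_{2,-2}(2.5214) = +0.106967 -0.833419 +0.676403 = -0.050049
|D^4_{2,-2}|² = |d^4_{2,-2}(β)|² = (-0.050049)² = 0.002505 (the z-rotation phases have unit modulus)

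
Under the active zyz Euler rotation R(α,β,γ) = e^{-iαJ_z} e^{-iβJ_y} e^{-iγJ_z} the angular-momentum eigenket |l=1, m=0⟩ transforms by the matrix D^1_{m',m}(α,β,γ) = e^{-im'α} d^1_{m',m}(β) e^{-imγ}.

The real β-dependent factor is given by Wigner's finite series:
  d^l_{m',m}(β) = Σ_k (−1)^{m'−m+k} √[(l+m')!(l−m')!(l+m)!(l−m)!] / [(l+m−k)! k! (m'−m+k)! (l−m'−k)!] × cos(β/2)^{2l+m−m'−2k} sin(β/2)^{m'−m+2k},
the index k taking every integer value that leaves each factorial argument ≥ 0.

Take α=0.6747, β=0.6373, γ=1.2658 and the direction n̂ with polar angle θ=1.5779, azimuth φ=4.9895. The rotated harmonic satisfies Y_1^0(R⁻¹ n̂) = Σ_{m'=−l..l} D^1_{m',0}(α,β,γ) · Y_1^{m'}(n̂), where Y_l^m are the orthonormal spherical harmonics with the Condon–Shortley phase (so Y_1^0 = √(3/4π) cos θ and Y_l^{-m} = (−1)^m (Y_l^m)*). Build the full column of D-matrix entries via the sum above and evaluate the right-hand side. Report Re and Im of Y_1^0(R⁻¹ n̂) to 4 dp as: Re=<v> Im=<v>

Re=-0.1154 Im=0.0000

Need the full column D^1_{m',0} for m'=−1..1 at α=0.6747, β=0.6373, γ=1.2658.
cos(β/2)=0.949659, sin(β/2)=0.313285
d^1_{-1,0}: single k=1 term ⇒ +0.420748;  D = +0.328560+0.262826i
d^1_{0,0}: k∈[0..1] ⇒ +0.901853 -0.098147 = +0.803705;  D = +0.803705+0.000000i
d^1_{1,0}: single k=0 term ⇒ -0.420748;  D = -0.328560+0.262826i
Y_1^{m'}(θ=1.5779,φ=4.9895) and Σ D·Y over m':
  (+0.3286+0.2628i)·(+0.0945+0.3323i)  (+0.8037+0.0000i)·(-0.0035+0.0000i)  (-0.3286+0.2628i)·(-0.0945+0.3323i)
Y_1^0(R⁻¹ n̂) = -0.115357+0.000000i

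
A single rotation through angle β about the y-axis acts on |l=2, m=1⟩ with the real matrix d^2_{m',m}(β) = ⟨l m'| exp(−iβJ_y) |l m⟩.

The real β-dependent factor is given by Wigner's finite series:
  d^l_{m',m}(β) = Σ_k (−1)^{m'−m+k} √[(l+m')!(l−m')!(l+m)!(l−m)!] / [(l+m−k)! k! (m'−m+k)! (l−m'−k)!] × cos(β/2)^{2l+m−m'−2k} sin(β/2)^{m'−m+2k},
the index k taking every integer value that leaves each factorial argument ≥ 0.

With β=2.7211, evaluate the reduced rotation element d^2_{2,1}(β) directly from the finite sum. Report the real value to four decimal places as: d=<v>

d=-0.0178

d^2_{2,1}(β=2.7211) via Wigner's sum:
With c≡cos(β/2)=0.208701 and s≡sin(β/2)=0.977980, N=[24·1·6·1]^{1/2}=12.000000
Admissible k: 0..0 (factorial args all ≥0)
  k=0: (−1)^1·12.0000/(6)·0.2087^3·0.9780^1 = -0.017780
d^2_{2,1}(2.7211) = -0.017780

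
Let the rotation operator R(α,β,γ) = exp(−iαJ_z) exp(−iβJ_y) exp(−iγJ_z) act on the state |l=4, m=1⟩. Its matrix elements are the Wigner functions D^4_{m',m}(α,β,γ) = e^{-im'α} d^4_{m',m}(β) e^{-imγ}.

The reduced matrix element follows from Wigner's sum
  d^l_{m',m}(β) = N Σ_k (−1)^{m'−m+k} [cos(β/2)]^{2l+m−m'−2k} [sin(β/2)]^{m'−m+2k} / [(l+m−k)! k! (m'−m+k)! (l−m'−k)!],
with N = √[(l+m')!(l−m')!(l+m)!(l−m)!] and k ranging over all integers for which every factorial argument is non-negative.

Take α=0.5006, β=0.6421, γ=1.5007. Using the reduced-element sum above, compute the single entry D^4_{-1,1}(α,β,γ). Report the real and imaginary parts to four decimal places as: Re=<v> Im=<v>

First d^4_{-1,1}(β=0.6421), then the phase factors e^{-i(-1)α} and e^{-i(1)γ}:
Half-angle: c=0.948905, s=0.315563. N=√(6·120·120·6)=720.000000
k: max(0,(1)−(-1))=2 … min(4+(1),4−(-1))=5
  k=2: (−1)^0·720.0000/(72)·0.9489^6·0.3156^2 = +0.726955
  k=3: (−1)^1·720.0000/(24)·0.9489^4·0.3156^4 = -0.241188
  k=4: (−1)^2·720.0000/(48)·0.9489^2·0.3156^6 = +0.013337
  k=5: (−1)^3·720.0000/(720)·0.9489^0·0.3156^8 = -0.000098
d^4_{-1,1}(0.6421) = +0.726955 -0.241188 +0.013337 -0.000098 = +0.499006
Attach z-rotation phases: D = e^{-i(-1)(0.5006)}·(+0.499006)·e^{-i(1)(1.5007)} = +0.269572-0.419926i

Re=0.2696 Im=-0.4199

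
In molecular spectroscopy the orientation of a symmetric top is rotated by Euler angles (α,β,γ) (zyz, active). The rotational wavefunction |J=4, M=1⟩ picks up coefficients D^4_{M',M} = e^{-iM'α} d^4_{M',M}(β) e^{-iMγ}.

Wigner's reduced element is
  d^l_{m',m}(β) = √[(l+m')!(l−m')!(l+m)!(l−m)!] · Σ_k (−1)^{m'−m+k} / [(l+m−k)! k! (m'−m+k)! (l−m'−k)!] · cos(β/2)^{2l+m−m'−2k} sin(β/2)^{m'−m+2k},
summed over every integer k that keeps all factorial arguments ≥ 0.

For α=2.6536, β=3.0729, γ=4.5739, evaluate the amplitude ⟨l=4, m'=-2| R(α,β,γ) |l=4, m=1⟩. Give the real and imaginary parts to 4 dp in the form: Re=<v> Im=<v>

Re=0.1072 Im=0.0965

First d^4_{-2,1}(β=3.0729), then the phase factors e^{-i(-2)α} and e^{-i(1)γ}:
Half-angle: c=0.034340, s=0.999410. N=√(2·720·120·6)=1018.233765
k: max(0,(1)−(-2))=3 … min(4+(1),4−(-2))=5
  k=3: (−1)^0·1018.2338/(72)·0.0343^5·0.9994^3 = +0.000001
  k=4: (−1)^1·1018.2338/(48)·0.0343^3·0.9994^5 = -0.000856
  k=5: (−1)^2·1018.2338/(240)·0.0343^1·0.9994^7 = +0.145090
d^4_{-2,1}(3.0729) = +0.000001 -0.000856 +0.145090 = +0.144234
D = (+0.560352-0.828254i)·(+0.144234)·(-0.138047+0.990426i) = +0.107162+0.096540i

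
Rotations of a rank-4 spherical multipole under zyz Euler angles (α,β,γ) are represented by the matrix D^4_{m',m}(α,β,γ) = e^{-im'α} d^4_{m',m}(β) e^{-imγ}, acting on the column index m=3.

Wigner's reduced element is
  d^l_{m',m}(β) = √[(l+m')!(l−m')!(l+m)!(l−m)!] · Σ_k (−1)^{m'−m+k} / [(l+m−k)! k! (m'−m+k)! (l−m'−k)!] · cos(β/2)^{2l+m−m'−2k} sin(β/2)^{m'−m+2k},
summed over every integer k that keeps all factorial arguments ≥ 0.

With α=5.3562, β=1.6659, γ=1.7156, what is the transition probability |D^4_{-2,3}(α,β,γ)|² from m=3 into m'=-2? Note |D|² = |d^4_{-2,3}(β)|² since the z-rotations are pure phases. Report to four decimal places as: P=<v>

P=0.2045

First d^4_{-2,3}(β=1.6659), then the phase factors e^{-i(-2)α} and e^{-i(3)γ}:
c=cos(1.6659/2)=0.672696, s=sin(1.6659/2)=0.739919; N=√[2·720·5040·1]=2693.993318
k: max(0,(3)−(-2))=5 … min(4+(3),4−(-2))=6
  k=5: (−1)^0·2693.9933/(240)·0.6727^3·0.7399^5 = +0.757814
  k=6: (−1)^1·2693.9933/(720)·0.6727^1·0.7399^7 = -0.305613
d^4_{-2,3}(1.6659) = +0.757814 -0.305613 = +0.452201
|D^4_{-2,3}|² = |d^4_{-2,3}(β)|² = (+0.452201)² = 0.204486 (the z-rotation phases have unit modulus)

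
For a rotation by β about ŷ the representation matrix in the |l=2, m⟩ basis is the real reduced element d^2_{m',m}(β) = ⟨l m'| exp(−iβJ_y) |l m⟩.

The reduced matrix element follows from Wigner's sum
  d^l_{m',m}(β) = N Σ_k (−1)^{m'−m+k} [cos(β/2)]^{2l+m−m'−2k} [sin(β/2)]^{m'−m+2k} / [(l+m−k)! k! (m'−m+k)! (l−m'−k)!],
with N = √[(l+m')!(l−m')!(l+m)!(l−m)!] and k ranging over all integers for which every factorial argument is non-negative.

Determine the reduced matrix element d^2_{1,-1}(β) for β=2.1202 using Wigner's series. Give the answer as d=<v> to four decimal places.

d=-0.0338

d^2_{1,-1}(β=2.1202) via Wigner's sum:
With c≡cos(β/2)=0.488785 and s≡sin(β/2)=0.872404, N=[6·1·1·6]^{1/2}=6.000000
The bounds max(0,m−m')=0 and min(l+m,l−m')=1 give 2 terms
  k=0: (−1)^2·6.0000/(2)·0.4888^2·0.8724^2 = +0.545497
  k=1: (−1)^3·6.0000/(6)·0.4888^0·0.8724^4 = -0.579257
d^2_{1,-1}(2.1202) = +0.545497 -0.579257 = -0.033760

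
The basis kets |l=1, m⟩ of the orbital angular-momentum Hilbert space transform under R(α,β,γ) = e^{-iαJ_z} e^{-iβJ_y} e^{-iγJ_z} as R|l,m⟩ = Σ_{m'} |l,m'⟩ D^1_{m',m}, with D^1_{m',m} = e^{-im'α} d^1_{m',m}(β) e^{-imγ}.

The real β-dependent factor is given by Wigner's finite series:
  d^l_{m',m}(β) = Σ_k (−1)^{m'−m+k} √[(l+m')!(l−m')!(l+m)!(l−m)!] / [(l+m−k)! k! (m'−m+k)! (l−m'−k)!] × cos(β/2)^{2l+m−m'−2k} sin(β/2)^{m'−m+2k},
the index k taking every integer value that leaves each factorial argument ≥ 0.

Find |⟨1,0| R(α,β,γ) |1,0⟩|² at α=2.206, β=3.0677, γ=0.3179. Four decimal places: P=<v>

P=0.9945

First d^1_{0,0}(β=3.0677), then the phase factors e^{-i(0)α} and e^{-i(0)γ}:
c=cos(3.0677/2)=0.036938, s=sin(3.0677/2)=0.999318; N=√[1·1·1·1]=1.000000
Admissible k: 0..1 (factorial args all ≥0)
  k=0: (−1)^0·1.0000/(1)·0.0369^2·0.9993^0 = +0.001364
  k=1: (−1)^1·1.0000/(1)·0.0369^0·0.9993^2 = -0.998636
d^1_{0,0}(3.0677) = +0.001364 -0.998636 = -0.997271
|D^1_{0,0}|² = |d^1_{0,0}(β)|² = (-0.997271)² = 0.994550 (the z-rotation phases have unit modulus)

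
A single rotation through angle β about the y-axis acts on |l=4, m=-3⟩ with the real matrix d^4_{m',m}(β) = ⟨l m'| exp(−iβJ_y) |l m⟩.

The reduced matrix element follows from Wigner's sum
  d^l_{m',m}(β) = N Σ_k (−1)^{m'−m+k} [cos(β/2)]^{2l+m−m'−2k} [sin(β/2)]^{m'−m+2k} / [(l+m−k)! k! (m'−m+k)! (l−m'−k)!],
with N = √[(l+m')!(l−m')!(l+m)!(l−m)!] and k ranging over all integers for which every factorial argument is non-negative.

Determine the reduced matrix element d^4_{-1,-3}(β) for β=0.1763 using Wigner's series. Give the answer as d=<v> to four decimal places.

d^4_{-1,-3}(β=0.1763) via Wigner's sum:
With c≡cos(β/2)=0.996117 and s≡sin(β/2)=0.088036, N=[6·120·1·5040]^{1/2}=1904.940944
The bounds max(0,m−m')=0 and min(l+m,l−m')=1 give 2 terms
  k=0: (−1)^2·1904.9409/(240)·0.9961^6·0.0880^2 = +0.060097
  k=1: (−1)^3·1904.9409/(144)·0.9961^4·0.0880^4 = -0.000782
d^4_{-1,-3}(0.1763) = +0.060097 -0.000782 = +0.059315

d=0.0593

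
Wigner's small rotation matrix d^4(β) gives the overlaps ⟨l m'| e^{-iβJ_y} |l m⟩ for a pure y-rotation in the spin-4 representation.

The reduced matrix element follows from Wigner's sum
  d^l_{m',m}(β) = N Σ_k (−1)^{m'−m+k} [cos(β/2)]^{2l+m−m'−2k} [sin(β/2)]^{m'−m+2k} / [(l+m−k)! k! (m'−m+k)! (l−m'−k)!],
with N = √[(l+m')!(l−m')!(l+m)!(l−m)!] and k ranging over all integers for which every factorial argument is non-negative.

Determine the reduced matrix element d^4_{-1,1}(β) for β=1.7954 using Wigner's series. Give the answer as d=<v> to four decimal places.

d^4_{-1,1}(β=1.7954) via Wigner's sum:
c=cos(1.7954/2)=0.623410, s=sin(1.7954/2)=0.781895; N=√[6·120·120·6]=720.000000
Admissible k: 2..5 (factorial args all ≥0)
  k=2: (−1)^0·720.0000/(72)·0.6234^6·0.7819^2 = +0.358872
  k=3: (−1)^1·720.0000/(24)·0.6234^4·0.7819^4 = -1.693598
  k=4: (−1)^2·720.0000/(48)·0.6234^2·0.7819^6 = +1.332079
  k=5: (−1)^3·720.0000/(720)·0.6234^0·0.7819^8 = -0.139697
d^4_{-1,1}(1.7954) = +0.358872 -1.693598 +1.332079 -0.139697 = -0.142345

d=-0.1423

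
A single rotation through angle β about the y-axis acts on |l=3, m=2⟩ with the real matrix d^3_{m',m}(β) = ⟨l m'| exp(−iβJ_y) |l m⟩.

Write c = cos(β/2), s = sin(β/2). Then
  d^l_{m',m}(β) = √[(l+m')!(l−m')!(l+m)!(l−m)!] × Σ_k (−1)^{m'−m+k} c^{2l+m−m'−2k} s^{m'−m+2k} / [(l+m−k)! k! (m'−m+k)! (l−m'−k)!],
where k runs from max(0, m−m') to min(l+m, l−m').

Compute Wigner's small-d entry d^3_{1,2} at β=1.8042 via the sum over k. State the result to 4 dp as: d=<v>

d=-0.5007

d^3_{1,2}(β=1.8042) via Wigner's sum:
With c≡cos(β/2)=0.619964 and s≡sin(β/2)=0.784631, N=[24·2·120·1]^{1/2}=75.894664
Admissible k: 1..2 (factorial args all ≥0)
  k=1: (−1)^0·75.8947/(24)·0.6200^5·0.7846^1 = +0.227246
  k=2: (−1)^1·75.8947/(12)·0.6200^3·0.7846^3 = -0.727988
d^3_{1,2}(1.8042) = +0.227246 -0.727988 = -0.500742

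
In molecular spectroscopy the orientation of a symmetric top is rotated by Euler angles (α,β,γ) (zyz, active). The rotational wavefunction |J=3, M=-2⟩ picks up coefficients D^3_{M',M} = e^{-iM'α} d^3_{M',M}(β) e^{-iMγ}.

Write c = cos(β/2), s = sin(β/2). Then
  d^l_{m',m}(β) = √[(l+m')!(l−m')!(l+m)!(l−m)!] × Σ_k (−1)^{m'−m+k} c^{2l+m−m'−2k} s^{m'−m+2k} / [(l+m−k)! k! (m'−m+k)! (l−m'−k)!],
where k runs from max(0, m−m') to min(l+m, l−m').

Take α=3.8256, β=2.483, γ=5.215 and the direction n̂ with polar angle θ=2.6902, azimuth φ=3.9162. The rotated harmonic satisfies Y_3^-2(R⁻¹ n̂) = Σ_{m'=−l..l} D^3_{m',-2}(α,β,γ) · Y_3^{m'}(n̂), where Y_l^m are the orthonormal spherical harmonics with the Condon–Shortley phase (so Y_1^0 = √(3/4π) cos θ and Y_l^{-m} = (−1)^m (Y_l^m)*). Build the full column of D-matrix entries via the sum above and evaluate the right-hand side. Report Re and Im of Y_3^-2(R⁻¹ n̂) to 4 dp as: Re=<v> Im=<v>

Re=-0.0359 Im=-0.0261

Need the full column D^3_{m',-2} for m'=−3..3 at α=3.8256, β=2.483, γ=5.215.
cos(β/2)=0.323377, sin(β/2)=0.946270
d^3_{-3,-2}: single k=1 term ⇒ +0.008197;  D = -0.008168+0.000691i
d^3_{-2,-2}: k∈[0..1] ⇒ +0.001144 -0.048960 = -0.047816;  D = -0.034382+0.033230i
d^3_{-1,-2}: k∈[0..1] ⇒ -0.010582 +0.181219 = +0.170637;  D = -0.020162+0.169442i
d^3_{0,-2}: k∈[0..1] ⇒ +0.053633 -0.459240 = -0.405608;  D = +0.217366+0.342447i
d^3_{1,-2}: k∈[0..1] ⇒ -0.181219 +0.775863 = +0.594644;  D = +0.564230+0.187741i
d^3_{2,-2}: k∈[0..1] ⇒ +0.419227 -0.717944 = -0.298717;  D = +0.279273-0.106011i
d^3_{3,-2}: single k=0 term ⇒ -0.600981;  D = -0.300697+0.520345i
Y_3^{m'}(θ=2.6902,φ=3.9162) and Σ D·Y over m':
  (-0.0082+0.0007i)·(+0.0237+0.0253i)  (-0.0344+0.0332i)·(-0.0038+0.1750i)  (-0.0202+0.1694i)·(-0.3072+0.3006i)  (+0.2174+0.3424i)·(-0.3521+0.0000i)  (+0.5642+0.1877i)·(+0.3072+0.3006i)  (+0.2793-0.1060i)·(-0.0038-0.1750i)  (-0.3007+0.5203i)·(-0.0237+0.0253i)
Y_3^-2(R⁻¹ n̂) = -0.035927-0.026121i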